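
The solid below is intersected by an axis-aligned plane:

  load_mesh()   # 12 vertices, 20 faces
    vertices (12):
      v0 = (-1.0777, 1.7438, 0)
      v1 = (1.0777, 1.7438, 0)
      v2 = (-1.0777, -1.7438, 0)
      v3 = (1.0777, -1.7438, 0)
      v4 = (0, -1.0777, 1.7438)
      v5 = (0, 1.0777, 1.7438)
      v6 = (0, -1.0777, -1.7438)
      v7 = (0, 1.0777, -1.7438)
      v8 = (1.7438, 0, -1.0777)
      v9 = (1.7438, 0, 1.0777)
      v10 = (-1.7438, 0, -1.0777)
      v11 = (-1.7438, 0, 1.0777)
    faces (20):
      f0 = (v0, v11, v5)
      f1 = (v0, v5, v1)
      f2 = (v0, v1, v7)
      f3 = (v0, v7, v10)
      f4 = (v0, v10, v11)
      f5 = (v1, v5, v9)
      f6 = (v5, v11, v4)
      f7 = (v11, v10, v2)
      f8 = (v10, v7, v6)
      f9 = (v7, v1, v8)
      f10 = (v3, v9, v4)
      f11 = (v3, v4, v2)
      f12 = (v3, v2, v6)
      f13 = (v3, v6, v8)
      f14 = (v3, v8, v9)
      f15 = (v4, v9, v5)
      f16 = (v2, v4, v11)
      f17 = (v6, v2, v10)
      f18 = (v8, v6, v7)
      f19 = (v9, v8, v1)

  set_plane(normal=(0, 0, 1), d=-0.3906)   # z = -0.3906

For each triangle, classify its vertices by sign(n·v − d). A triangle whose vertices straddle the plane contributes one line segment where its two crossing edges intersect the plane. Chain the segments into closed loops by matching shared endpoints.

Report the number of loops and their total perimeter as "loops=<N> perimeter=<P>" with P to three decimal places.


loops=1 perimeter=10.837

Straddling triangles (10 of 20):
  (v0,v1,v7) [++-] → (0.836302, 1.5946, -0.3906)–(-0.836302, 1.5946, -0.3906)  len=1.6726
  (v0,v7,v10) [+--] → (-0.836302, 1.5946, -0.3906)–(-1.31912, 1.11178, -0.3906)  len=0.6828
  (v0,v10,v11) [+-+] → (-1.31912, 1.11178, -0.3906)–(-1.7438, 0, -0.3906)  len=1.1901
  (v11,v10,v2) [+-+] → (-1.7438, 0, -0.3906)–(-1.31912, -1.11178, -0.3906)  len=1.1901
  (v7,v1,v8) [-+-] → (0.836302, 1.5946, -0.3906)–(1.31912, 1.11178, -0.3906)  len=0.6828
  (v3,v2,v6) [++-] → (-0.836302, -1.5946, -0.3906)–(0.836302, -1.5946, -0.3906)  len=1.6726
  (v3,v6,v8) [+--] → (0.836302, -1.5946, -0.3906)–(1.31912, -1.11178, -0.3906)  len=0.6828
  (v3,v8,v9) [+-+] → (1.31912, -1.11178, -0.3906)–(1.7438, 0, -0.3906)  len=1.1901
  (v6,v2,v10) [-+-] → (-0.836302, -1.5946, -0.3906)–(-1.31912, -1.11178, -0.3906)  len=0.6828
  (v9,v8,v1) [+-+] → (1.7438, 0, -0.3906)–(1.31912, 1.11178, -0.3906)  len=1.1901

Chained into 1 loop(s):
  loop 1: 10 segments, perimeter = 10.8370
Total perimeter = 10.837


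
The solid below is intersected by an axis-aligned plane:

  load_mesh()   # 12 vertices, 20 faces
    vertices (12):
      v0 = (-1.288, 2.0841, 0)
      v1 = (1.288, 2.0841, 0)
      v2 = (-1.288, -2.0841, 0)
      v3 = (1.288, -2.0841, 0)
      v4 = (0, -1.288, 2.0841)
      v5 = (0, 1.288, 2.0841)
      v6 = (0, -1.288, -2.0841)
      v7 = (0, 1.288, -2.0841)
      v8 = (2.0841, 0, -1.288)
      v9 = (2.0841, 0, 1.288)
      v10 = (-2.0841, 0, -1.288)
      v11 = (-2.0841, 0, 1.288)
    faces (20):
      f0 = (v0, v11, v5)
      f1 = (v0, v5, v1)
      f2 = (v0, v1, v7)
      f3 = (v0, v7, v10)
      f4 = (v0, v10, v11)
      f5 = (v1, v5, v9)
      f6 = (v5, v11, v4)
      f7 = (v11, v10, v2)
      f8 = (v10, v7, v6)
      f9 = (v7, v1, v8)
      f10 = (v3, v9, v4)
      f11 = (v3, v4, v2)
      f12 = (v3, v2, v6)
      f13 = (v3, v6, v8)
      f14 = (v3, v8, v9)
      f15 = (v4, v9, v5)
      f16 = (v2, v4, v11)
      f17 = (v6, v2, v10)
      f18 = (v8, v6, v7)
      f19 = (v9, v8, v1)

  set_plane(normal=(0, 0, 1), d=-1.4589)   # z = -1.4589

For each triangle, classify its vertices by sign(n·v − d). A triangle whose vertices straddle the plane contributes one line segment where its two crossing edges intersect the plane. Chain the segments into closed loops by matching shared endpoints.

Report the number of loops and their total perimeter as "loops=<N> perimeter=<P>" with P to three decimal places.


loops=1 perimeter=9.724

Straddling triangles (8 of 20):
  (v0,v1,v7) [++-] → (0.386381, 1.52682, -1.4589)–(-0.386381, 1.52682, -1.4589)  len=0.7728
  (v0,v7,v10) [+-+] → (-0.386381, 1.52682, -1.4589)–(-1.6367, 0.276497, -1.4589)  len=1.7682
  (v10,v7,v6) [+--] → (-1.6367, 0.276497, -1.4589)–(-1.6367, -0.276497, -1.4589)  len=0.5530
  (v7,v1,v8) [-++] → (0.386381, 1.52682, -1.4589)–(1.6367, 0.276497, -1.4589)  len=1.7682
  (v3,v2,v6) [++-] → (-0.386381, -1.52682, -1.4589)–(0.386381, -1.52682, -1.4589)  len=0.7728
  (v3,v6,v8) [+-+] → (0.386381, -1.52682, -1.4589)–(1.6367, -0.276497, -1.4589)  len=1.7682
  (v6,v2,v10) [-++] → (-0.386381, -1.52682, -1.4589)–(-1.6367, -0.276497, -1.4589)  len=1.7682
  (v8,v6,v7) [+--] → (1.6367, -0.276497, -1.4589)–(1.6367, 0.276497, -1.4589)  len=0.5530

Chained into 1 loop(s):
  loop 1: 8 segments, perimeter = 9.7244
Total perimeter = 9.724


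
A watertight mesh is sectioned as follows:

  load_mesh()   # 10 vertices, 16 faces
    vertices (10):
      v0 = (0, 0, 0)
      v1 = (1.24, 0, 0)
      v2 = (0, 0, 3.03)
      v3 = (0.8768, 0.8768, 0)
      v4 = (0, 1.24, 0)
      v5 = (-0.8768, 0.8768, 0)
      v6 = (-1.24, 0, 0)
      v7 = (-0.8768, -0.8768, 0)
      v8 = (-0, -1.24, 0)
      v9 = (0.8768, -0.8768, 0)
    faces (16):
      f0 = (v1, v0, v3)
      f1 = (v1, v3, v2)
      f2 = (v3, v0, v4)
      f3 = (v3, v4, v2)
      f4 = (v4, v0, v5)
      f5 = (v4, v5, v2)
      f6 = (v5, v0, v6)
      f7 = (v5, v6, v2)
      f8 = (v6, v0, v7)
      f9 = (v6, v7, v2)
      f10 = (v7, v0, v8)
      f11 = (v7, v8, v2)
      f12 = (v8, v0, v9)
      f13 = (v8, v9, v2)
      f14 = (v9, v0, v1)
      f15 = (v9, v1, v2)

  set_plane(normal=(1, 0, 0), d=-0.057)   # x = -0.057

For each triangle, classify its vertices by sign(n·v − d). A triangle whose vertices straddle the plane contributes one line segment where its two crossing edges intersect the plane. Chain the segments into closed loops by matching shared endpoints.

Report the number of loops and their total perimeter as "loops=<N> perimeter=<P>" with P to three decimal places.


loops=1 perimeter=8.717

Straddling triangles (8 of 16):
  (v4,v0,v5) [++-] → (-0.057, 0.057, 0)–(-0.057, 1.21639, 0)  len=1.1594
  (v4,v5,v2) [+-+] → (-0.057, 1.21639, 0)–(-0.057, 0.057, 2.83302)  len=3.0611
  (v5,v0,v6) [-+-] → (-0.057, 0.057, 0)–(-0.057, 0, 0)  len=0.0570
  (v5,v6,v2) [--+] → (-0.057, 0, 2.89072)–(-0.057, 0.057, 2.83302)  len=0.0811
  (v6,v0,v7) [-+-] → (-0.057, 0, 0)–(-0.057, -0.057, 0)  len=0.0570
  (v6,v7,v2) [--+] → (-0.057, -0.057, 2.83302)–(-0.057, 0, 2.89072)  len=0.0811
  (v7,v0,v8) [-++] → (-0.057, -0.057, 0)–(-0.057, -1.21639, 0)  len=1.1594
  (v7,v8,v2) [-++] → (-0.057, -1.21639, 0)–(-0.057, -0.057, 2.83302)  len=3.0611

Chained into 1 loop(s):
  loop 1: 8 segments, perimeter = 8.7171
Total perimeter = 8.717


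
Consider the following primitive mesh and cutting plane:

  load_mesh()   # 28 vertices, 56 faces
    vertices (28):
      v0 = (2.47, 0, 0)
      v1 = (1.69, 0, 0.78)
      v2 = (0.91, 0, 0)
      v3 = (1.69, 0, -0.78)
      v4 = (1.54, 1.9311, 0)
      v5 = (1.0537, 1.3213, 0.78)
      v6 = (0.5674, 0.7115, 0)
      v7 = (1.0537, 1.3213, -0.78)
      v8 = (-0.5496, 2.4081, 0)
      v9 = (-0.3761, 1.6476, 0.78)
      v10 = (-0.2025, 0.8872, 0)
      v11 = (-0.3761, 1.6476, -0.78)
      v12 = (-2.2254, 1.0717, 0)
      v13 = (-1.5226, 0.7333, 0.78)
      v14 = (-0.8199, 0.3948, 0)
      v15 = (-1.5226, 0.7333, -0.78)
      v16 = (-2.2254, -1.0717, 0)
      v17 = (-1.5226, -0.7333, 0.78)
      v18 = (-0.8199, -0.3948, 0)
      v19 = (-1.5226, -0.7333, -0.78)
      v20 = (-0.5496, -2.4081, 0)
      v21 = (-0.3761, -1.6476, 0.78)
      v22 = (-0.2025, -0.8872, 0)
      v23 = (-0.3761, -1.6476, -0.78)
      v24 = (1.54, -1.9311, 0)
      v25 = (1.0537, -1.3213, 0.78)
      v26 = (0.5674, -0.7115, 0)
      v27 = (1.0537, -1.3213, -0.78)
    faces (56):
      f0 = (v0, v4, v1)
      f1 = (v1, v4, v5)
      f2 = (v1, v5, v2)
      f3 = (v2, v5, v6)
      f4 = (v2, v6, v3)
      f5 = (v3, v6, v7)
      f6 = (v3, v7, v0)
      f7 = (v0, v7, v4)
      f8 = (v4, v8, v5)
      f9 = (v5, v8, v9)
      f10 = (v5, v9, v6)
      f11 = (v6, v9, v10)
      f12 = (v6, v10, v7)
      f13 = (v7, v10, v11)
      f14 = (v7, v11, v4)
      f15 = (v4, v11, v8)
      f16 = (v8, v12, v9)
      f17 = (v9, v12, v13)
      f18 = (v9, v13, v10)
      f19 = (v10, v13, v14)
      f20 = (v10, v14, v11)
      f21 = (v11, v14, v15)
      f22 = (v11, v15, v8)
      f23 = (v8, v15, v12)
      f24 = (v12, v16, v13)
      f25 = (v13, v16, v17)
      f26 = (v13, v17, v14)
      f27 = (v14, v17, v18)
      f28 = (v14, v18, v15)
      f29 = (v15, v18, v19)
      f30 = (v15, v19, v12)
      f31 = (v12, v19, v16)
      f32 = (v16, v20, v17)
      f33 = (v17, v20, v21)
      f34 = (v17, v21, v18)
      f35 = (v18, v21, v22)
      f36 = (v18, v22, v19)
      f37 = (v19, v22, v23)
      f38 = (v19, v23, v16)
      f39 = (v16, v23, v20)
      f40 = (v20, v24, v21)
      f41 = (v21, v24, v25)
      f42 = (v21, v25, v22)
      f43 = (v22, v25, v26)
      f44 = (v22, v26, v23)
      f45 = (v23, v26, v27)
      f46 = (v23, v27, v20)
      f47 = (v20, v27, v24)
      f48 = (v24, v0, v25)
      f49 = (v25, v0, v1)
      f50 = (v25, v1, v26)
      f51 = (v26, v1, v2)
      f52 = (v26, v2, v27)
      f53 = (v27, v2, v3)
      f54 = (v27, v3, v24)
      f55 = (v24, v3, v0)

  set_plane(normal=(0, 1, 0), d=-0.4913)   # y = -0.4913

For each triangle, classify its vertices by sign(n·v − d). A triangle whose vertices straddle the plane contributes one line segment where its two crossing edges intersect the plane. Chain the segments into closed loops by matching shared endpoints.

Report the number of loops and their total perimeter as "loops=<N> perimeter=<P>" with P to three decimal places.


loops=2 perimeter=8.795

Straddling triangles (18 of 56):
  (v12,v16,v13) [+-+] → (-2.2254, -0.4913, 0)–(-1.99941, -0.4913, 0.25081)  len=0.3376
  (v13,v16,v17) [+--] → (-1.99941, -0.4913, 0.25081)–(-1.5226, -0.4913, 0.78)  len=0.7123
  (v13,v17,v14) [+-+] → (-1.5226, -0.4913, 0.78)–(-1.37186, -0.4913, 0.612674)  len=0.2252
  (v14,v17,v18) [+-+] → (-1.37186, -0.4913, 0.612674)–(-1.02023, -0.4913, 0.222363)  len=0.5253
  (v15,v18,v19) [++-] → (-1.02023, -0.4913, -0.222363)–(-1.5226, -0.4913, -0.78)  len=0.7506
  (v15,v19,v12) [+-+] → (-1.5226, -0.4913, -0.78)–(-1.61683, -0.4913, -0.675424)  len=0.1408
  (v12,v19,v16) [+--] → (-1.61683, -0.4913, -0.675424)–(-2.2254, -0.4913, 0)  len=0.9092
  (v17,v21,v18) [--+] → (-0.785715, -0.4913, 0.0600814)–(-1.02023, -0.4913, 0.222363)  len=0.2852
  (v18,v21,v22) [+--] → (-0.785715, -0.4913, 0.0600814)–(-0.698903, -0.4913, 0)  len=0.1056
  (v18,v22,v19) [+--] → (-0.698903, -0.4913, 0)–(-1.02023, -0.4913, -0.222363)  len=0.3908
  (v24,v0,v25) [-+-] → (2.23339, -0.4913, 0)–(1.94338, -0.4913, 0.290028)  len=0.4102
  (v25,v0,v1) [-++] → (1.94338, -0.4913, 0.290028)–(1.4534, -0.4913, 0.78)  len=0.6929
  (v25,v1,v26) [-+-] → (1.4534, -0.4913, 0.78)–(0.91483, -0.4913, 0.2414)  len=0.7617
  (v26,v1,v2) [-++] → (0.91483, -0.4913, 0.2414)–(0.67343, -0.4913, 0)  len=0.3414
  (v26,v2,v27) [-+-] → (0.67343, -0.4913, 0)–(0.963432, -0.4913, -0.290028)  len=0.4101
  (v27,v2,v3) [-++] → (0.963432, -0.4913, -0.290028)–(1.4534, -0.4913, -0.78)  len=0.6929
  (v27,v3,v24) [-+-] → (1.4534, -0.4913, -0.78)–(1.65184, -0.4913, -0.581557)  len=0.2806
  (v24,v3,v0) [-++] → (1.65184, -0.4913, -0.581557)–(2.23339, -0.4913, 0)  len=0.8224

Chained into 2 loop(s):
  loop 1: 10 segments, perimeter = 4.3825
  loop 2: 8 segments, perimeter = 4.4123
Total perimeter = 8.795


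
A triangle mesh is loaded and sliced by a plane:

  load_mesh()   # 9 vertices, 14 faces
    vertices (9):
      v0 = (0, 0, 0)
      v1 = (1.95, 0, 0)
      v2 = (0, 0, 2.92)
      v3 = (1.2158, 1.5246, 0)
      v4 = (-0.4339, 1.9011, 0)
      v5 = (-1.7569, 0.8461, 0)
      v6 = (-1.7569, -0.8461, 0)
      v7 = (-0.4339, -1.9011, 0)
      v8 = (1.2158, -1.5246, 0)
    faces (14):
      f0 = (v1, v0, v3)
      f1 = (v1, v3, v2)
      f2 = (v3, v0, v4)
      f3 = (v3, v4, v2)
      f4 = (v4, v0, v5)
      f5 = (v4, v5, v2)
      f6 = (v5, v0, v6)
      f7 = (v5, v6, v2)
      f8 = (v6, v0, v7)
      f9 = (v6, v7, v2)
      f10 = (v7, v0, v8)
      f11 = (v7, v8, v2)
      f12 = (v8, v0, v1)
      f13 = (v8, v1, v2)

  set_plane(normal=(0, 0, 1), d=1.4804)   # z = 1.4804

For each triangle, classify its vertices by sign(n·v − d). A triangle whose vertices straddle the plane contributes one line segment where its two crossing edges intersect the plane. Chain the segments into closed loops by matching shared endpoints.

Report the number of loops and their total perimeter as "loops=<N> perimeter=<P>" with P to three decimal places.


loops=1 perimeter=5.840

Straddling triangles (7 of 14):
  (v1,v3,v2) [--+] → (0.599406, 0.751649, 1.4804)–(0.961377, 0, 1.4804)  len=0.8343
  (v3,v4,v2) [--+] → (-0.213919, 0.937268, 1.4804)–(0.599406, 0.751649, 1.4804)  len=0.8342
  (v4,v5,v2) [--+] → (-0.866176, 0.417139, 1.4804)–(-0.213919, 0.937268, 1.4804)  len=0.8343
  (v5,v6,v2) [--+] → (-0.866176, -0.417139, 1.4804)–(-0.866176, 0.417139, 1.4804)  len=0.8343
  (v6,v7,v2) [--+] → (-0.213919, -0.937268, 1.4804)–(-0.866176, -0.417139, 1.4804)  len=0.8343
  (v7,v8,v2) [--+] → (0.599406, -0.751649, 1.4804)–(-0.213919, -0.937268, 1.4804)  len=0.8342
  (v8,v1,v2) [--+] → (0.961377, 0, 1.4804)–(0.599406, -0.751649, 1.4804)  len=0.8343

Chained into 1 loop(s):
  loop 1: 7 segments, perimeter = 5.8398
Total perimeter = 5.840


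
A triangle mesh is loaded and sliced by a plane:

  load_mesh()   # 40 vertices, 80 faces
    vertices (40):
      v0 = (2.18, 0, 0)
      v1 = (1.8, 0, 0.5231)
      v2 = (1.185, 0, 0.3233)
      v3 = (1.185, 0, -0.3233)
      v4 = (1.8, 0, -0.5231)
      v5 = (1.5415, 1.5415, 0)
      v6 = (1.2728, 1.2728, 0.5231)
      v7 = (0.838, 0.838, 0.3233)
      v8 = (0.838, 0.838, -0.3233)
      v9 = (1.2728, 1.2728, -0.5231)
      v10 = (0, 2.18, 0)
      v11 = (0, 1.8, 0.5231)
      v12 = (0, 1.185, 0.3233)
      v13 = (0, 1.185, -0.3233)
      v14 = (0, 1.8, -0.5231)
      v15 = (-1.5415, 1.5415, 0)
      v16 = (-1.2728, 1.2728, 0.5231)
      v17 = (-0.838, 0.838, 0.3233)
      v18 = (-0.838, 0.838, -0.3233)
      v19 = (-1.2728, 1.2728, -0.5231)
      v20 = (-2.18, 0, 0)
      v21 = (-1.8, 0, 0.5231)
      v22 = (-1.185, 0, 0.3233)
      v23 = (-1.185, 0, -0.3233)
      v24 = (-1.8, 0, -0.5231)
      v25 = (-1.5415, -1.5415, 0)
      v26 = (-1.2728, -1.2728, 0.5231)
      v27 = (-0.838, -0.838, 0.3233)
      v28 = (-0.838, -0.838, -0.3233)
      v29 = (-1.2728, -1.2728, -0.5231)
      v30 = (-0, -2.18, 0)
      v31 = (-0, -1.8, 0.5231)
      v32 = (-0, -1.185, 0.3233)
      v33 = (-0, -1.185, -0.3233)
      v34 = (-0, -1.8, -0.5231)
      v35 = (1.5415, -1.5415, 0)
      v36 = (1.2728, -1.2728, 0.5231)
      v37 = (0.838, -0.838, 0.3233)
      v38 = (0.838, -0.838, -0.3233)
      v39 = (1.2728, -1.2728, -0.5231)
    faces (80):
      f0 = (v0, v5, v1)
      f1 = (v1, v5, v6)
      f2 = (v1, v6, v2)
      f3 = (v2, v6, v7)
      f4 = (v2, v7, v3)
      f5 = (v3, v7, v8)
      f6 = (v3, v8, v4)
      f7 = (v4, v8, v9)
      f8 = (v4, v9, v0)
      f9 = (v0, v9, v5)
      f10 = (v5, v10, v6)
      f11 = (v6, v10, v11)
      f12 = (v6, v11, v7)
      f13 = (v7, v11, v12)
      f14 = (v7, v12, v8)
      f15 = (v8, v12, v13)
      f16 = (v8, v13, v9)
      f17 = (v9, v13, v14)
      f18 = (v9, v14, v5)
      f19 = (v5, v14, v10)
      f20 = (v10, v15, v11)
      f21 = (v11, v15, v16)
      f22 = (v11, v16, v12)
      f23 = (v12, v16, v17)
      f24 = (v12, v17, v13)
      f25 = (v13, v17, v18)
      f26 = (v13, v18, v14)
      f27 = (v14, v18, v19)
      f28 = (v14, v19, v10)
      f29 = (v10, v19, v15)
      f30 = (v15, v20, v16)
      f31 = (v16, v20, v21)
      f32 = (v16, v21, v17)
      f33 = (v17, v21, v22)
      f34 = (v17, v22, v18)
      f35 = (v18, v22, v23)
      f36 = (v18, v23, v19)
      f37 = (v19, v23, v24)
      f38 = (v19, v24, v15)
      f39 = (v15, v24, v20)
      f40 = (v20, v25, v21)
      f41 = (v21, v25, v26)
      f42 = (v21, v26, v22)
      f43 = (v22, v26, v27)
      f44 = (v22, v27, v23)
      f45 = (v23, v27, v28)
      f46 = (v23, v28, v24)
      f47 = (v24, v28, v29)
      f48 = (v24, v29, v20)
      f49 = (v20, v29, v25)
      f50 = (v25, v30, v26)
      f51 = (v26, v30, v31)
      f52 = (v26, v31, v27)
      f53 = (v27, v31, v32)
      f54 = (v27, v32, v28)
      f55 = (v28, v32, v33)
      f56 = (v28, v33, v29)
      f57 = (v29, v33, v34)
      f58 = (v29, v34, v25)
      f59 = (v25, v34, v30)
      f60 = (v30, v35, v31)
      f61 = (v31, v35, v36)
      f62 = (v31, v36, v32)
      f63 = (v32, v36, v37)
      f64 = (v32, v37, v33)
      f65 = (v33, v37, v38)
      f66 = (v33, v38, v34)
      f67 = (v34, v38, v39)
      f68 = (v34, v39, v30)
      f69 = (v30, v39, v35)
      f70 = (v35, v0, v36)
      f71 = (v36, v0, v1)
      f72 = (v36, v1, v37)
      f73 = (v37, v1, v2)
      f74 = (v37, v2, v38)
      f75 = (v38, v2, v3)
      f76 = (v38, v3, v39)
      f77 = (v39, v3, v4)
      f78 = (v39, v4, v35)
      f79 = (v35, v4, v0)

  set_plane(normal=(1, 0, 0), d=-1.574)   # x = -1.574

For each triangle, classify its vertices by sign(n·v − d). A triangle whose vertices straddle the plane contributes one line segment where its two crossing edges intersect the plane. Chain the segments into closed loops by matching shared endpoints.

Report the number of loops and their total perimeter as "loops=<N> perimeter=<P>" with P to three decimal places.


loops=1 perimeter=6.426

Straddling triangles (14 of 80):
  (v15,v20,v16) [+-+] → (-1.574, 1.46304, 0)–(-1.574, 0.850217, 0.349425)  len=0.7054
  (v16,v20,v21) [+--] → (-1.574, 0.850217, 0.349425)–(-1.574, 0.545624, 0.5231)  len=0.3506
  (v16,v21,v17) [+-+] → (-1.574, 0.545624, 0.5231)–(-1.574, 0.196869, 0.476162)  len=0.3519
  (v17,v21,v22) [+-+] → (-1.574, 0.196869, 0.476162)–(-1.574, 0, 0.449678)  len=0.1986
  (v19,v23,v24) [++-] → (-1.574, 0, -0.449678)–(-1.574, 0.545624, -0.5231)  len=0.5505
  (v19,v24,v15) [+-+] → (-1.574, 0.545624, -0.5231)–(-1.574, 1.34769, -0.0657669)  len=0.9233
  (v15,v24,v20) [+--] → (-1.574, 1.34769, -0.0657669)–(-1.574, 1.46304, 0)  len=0.1328
  (v20,v25,v21) [-+-] → (-1.574, -1.46304, 0)–(-1.574, -1.34769, 0.0657669)  len=0.1328
  (v21,v25,v26) [-++] → (-1.574, -1.34769, 0.0657669)–(-1.574, -0.545624, 0.5231)  len=0.9233
  (v21,v26,v22) [-++] → (-1.574, -0.545624, 0.5231)–(-1.574, 0, 0.449678)  len=0.5505
  (v23,v28,v24) [++-] → (-1.574, -0.196869, -0.476162)–(-1.574, 0, -0.449678)  len=0.1986
  (v24,v28,v29) [-++] → (-1.574, -0.196869, -0.476162)–(-1.574, -0.545624, -0.5231)  len=0.3519
  (v24,v29,v20) [-+-] → (-1.574, -0.545624, -0.5231)–(-1.574, -0.850217, -0.349425)  len=0.3506
  (v20,v29,v25) [-++] → (-1.574, -0.850217, -0.349425)–(-1.574, -1.46304, 0)  len=0.7054

Chained into 1 loop(s):
  loop 1: 14 segments, perimeter = 6.4264
Total perimeter = 6.426


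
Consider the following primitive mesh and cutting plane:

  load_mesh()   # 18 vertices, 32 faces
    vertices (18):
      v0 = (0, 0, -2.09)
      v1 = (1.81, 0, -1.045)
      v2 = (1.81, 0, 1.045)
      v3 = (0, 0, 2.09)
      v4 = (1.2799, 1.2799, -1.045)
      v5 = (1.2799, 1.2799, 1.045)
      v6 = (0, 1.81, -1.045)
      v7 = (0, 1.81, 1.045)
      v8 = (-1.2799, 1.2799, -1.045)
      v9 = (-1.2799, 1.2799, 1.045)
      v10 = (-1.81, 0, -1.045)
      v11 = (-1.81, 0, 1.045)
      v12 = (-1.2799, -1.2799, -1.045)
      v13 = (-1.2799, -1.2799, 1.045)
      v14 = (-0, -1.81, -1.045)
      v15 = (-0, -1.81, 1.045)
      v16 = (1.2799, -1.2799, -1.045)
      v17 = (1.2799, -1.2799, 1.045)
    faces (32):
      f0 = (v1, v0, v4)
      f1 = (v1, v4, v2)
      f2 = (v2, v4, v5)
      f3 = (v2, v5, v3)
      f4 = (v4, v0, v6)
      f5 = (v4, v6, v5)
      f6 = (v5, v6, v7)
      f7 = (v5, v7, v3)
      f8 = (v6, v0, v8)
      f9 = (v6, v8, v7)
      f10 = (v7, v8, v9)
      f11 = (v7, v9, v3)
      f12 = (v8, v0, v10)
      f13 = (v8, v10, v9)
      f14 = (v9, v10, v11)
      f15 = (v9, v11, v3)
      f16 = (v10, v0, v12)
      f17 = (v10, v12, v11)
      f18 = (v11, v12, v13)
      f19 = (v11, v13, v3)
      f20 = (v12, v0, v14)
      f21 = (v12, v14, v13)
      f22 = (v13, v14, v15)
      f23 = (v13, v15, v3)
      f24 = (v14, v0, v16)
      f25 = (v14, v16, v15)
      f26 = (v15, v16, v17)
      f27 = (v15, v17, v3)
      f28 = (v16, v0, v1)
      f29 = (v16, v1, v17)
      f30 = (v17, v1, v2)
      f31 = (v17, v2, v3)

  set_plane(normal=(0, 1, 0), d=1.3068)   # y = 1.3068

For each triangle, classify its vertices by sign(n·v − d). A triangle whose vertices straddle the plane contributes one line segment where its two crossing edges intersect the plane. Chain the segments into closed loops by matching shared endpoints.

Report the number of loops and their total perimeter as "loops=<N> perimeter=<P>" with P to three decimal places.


loops=1 perimeter=9.177

Straddling triangles (8 of 32):
  (v4,v0,v6) [--+] → (0, 1.3068, -1.33552)–(1.21495, 1.3068, -1.045)  len=1.2492
  (v4,v6,v5) [-+-] → (1.21495, 1.3068, -1.045)–(1.21495, 1.3068, 0.938943)  len=1.9839
  (v5,v6,v7) [-++] → (1.21495, 1.3068, 0.938943)–(1.21495, 1.3068, 1.045)  len=0.1061
  (v5,v7,v3) [-+-] → (1.21495, 1.3068, 1.045)–(0, 1.3068, 1.33552)  len=1.2492
  (v6,v0,v8) [+--] → (0, 1.3068, -1.33552)–(-1.21495, 1.3068, -1.045)  len=1.2492
  (v6,v8,v7) [+-+] → (-1.21495, 1.3068, -1.045)–(-1.21495, 1.3068, -0.938943)  len=0.1061
  (v7,v8,v9) [+--] → (-1.21495, 1.3068, -0.938943)–(-1.21495, 1.3068, 1.045)  len=1.9839
  (v7,v9,v3) [+--] → (-1.21495, 1.3068, 1.045)–(0, 1.3068, 1.33552)  len=1.2492

Chained into 1 loop(s):
  loop 1: 8 segments, perimeter = 9.1768
Total perimeter = 9.177


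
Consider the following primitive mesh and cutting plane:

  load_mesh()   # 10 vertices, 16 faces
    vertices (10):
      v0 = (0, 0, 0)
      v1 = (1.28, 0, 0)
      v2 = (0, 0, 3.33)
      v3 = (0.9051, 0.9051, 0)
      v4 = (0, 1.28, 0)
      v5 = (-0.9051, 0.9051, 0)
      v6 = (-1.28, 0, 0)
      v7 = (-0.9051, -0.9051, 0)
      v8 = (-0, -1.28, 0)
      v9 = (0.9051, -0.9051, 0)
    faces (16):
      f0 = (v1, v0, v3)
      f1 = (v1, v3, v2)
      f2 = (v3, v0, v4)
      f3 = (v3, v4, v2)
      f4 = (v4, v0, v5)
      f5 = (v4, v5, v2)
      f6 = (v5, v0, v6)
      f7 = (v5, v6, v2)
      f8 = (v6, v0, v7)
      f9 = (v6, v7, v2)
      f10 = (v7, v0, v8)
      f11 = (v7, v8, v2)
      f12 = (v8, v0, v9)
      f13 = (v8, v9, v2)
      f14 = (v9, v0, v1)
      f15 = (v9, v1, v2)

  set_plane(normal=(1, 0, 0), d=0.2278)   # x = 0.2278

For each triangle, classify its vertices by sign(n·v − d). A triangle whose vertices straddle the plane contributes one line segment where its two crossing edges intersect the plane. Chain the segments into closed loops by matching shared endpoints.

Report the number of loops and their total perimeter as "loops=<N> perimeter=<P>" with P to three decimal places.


loops=1 perimeter=8.380

Straddling triangles (8 of 16):
  (v1,v0,v3) [+-+] → (0.2278, 0, 0)–(0.2278, 0.2278, 0)  len=0.2278
  (v1,v3,v2) [++-] → (0.2278, 0.2278, 2.49189)–(0.2278, 0, 2.73736)  len=0.3349
  (v3,v0,v4) [+--] → (0.2278, 0.2278, 0)–(0.2278, 1.18564, 0)  len=0.9578
  (v3,v4,v2) [+--] → (0.2278, 1.18564, 0)–(0.2278, 0.2278, 2.49189)  len=2.6696
  (v8,v0,v9) [--+] → (0.2278, -0.2278, 0)–(0.2278, -1.18564, 0)  len=0.9578
  (v8,v9,v2) [-+-] → (0.2278, -1.18564, 0)–(0.2278, -0.2278, 2.49189)  len=2.6696
  (v9,v0,v1) [+-+] → (0.2278, -0.2278, 0)–(0.2278, 0, 0)  len=0.2278
  (v9,v1,v2) [++-] → (0.2278, 0, 2.73736)–(0.2278, -0.2278, 2.49189)  len=0.3349

Chained into 1 loop(s):
  loop 1: 8 segments, perimeter = 8.3803
Total perimeter = 8.380


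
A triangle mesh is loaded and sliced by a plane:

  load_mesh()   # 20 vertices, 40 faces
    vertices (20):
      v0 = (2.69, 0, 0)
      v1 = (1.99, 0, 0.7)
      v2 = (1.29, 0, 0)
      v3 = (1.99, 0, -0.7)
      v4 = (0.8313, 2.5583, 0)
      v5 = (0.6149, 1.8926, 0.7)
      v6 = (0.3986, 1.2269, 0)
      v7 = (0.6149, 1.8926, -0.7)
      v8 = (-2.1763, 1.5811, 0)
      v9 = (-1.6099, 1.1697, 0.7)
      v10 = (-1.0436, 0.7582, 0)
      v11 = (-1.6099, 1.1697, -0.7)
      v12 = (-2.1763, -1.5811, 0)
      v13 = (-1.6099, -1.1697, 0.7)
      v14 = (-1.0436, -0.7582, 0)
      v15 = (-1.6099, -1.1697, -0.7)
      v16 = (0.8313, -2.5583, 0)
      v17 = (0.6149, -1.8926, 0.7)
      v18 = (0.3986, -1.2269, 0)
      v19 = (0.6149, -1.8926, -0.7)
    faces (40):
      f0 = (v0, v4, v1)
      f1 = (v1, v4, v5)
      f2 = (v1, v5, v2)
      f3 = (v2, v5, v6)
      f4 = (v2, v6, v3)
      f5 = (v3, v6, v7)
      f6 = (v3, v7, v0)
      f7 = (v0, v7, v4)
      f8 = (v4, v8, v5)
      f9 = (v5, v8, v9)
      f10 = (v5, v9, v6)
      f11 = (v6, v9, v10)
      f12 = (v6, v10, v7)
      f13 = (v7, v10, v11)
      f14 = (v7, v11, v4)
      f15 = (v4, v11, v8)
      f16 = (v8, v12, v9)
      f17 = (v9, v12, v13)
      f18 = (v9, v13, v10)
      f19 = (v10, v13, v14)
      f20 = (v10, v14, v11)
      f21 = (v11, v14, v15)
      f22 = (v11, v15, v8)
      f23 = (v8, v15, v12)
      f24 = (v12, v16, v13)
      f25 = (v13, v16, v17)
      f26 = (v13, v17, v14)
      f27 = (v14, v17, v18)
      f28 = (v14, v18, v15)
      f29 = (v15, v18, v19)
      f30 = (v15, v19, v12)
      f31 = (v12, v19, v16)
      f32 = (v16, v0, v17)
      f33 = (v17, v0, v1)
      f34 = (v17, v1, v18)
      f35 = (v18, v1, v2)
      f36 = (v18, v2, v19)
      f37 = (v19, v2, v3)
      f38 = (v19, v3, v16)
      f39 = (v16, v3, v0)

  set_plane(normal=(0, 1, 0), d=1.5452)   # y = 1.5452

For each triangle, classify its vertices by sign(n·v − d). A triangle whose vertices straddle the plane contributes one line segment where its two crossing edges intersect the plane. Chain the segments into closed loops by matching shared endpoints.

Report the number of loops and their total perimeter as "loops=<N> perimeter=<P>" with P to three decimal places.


loops=1 perimeter=8.799

Straddling triangles (16 of 40):
  (v0,v4,v1) [-+-] → (1.56735, 1.5452, 0)–(1.29015, 1.5452, 0.277204)  len=0.3920
  (v1,v4,v5) [-++] → (1.29015, 1.5452, 0.277204)–(0.867309, 1.5452, 0.7)  len=0.5980
  (v1,v5,v2) [-+-] → (0.867309, 1.5452, 0.7)–(0.738819, 1.5452, 0.57151)  len=0.1817
  (v2,v5,v6) [-+-] → (0.738819, 1.5452, 0.57151)–(0.502022, 1.5452, 0.3347)  len=0.3349
  (v3,v6,v7) [--+] → (0.502022, 1.5452, -0.3347)–(0.867309, 1.5452, -0.7)  len=0.5166
  (v3,v7,v0) [-+-] → (0.867309, 1.5452, -0.7)–(0.995799, 1.5452, -0.57151)  len=0.1817
  (v0,v7,v4) [-++] → (0.995799, 1.5452, -0.57151)–(1.56735, 1.5452, 0)  len=0.8083
  (v5,v8,v9) [++-] → (-2.12687, 1.5452, 0.0610841)–(-0.45426, 1.5452, 0.7)  len=1.7905
  (v5,v9,v6) [+--] → (-0.45426, 1.5452, 0.7)–(0.502022, 1.5452, 0.3347)  len=1.0237
  (v6,v10,v7) [--+] → (0.106999, 1.5452, -0.485631)–(0.502022, 1.5452, -0.3347)  len=0.4229
  (v7,v10,v11) [+--] → (0.106999, 1.5452, -0.485631)–(-0.45426, 1.5452, -0.7)  len=0.6008
  (v7,v11,v4) [+-+] → (-0.45426, 1.5452, -0.7)–(-0.94976, 1.5452, -0.510709)  len=0.5304
  (v4,v11,v8) [+-+] → (-0.94976, 1.5452, -0.510709)–(-2.12687, 1.5452, -0.0610841)  len=1.2601
  (v8,v12,v9) [+--] → (-2.1763, 1.5452, 0)–(-2.12687, 1.5452, 0.0610841)  len=0.0786
  (v11,v15,v8) [--+] → (-2.16891, 1.5452, -0.00913552)–(-2.12687, 1.5452, -0.0610841)  len=0.0668
  (v8,v15,v12) [+--] → (-2.16891, 1.5452, -0.00913552)–(-2.1763, 1.5452, 0)  len=0.0118

Chained into 1 loop(s):
  loop 1: 16 segments, perimeter = 8.7987
Total perimeter = 8.799


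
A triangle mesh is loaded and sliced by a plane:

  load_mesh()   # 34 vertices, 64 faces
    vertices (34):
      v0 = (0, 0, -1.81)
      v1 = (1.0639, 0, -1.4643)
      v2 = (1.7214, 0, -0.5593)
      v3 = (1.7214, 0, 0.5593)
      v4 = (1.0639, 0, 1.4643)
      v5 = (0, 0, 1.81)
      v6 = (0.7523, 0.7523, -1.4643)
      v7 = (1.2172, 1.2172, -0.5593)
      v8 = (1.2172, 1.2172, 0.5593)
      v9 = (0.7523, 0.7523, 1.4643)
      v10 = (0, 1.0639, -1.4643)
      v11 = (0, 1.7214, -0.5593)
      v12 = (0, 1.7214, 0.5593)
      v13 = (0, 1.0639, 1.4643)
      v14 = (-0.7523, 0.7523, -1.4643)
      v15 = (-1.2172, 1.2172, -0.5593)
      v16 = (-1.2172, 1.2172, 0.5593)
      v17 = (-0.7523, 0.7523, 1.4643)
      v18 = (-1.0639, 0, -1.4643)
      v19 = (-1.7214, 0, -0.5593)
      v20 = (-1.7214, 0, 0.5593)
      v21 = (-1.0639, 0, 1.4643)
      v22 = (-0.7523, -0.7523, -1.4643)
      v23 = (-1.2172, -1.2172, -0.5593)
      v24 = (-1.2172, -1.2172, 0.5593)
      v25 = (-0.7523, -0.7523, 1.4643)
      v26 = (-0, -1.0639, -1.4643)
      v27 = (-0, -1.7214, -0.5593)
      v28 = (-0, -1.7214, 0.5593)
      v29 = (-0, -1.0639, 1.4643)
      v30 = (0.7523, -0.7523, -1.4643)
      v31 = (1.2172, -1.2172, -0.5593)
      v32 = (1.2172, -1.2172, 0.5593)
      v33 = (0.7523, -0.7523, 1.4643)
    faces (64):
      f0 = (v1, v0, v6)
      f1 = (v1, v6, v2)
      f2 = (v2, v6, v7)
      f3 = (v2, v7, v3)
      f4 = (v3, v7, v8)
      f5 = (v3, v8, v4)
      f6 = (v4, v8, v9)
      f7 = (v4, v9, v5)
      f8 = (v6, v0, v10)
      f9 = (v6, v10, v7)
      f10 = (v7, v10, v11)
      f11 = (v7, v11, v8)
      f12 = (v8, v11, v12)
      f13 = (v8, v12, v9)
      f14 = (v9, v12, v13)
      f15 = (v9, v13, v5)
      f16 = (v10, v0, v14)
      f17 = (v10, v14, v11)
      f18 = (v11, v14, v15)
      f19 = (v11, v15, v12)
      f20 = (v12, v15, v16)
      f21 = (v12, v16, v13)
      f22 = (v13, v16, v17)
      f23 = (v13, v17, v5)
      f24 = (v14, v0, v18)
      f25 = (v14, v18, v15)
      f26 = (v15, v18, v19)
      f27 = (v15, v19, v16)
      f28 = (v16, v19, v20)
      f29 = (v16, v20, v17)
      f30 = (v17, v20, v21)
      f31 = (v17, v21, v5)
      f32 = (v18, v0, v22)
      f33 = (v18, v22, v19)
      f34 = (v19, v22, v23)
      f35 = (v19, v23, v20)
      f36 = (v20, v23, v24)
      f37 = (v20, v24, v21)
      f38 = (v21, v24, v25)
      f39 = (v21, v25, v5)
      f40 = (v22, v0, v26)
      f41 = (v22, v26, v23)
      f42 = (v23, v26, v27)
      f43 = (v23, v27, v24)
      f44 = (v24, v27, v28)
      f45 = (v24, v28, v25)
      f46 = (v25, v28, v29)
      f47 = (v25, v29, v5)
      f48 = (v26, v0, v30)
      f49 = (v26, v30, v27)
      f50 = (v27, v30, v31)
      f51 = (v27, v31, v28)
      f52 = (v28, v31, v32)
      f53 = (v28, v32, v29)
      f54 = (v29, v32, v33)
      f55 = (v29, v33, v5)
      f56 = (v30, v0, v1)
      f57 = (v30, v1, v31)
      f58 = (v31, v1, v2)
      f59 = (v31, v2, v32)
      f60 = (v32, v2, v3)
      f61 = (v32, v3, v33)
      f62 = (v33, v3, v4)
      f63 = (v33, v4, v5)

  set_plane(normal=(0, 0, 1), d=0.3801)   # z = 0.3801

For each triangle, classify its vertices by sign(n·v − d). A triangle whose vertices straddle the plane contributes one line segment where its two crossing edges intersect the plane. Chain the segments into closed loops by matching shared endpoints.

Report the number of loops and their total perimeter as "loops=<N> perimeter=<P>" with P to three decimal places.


loops=1 perimeter=10.540

Straddling triangles (16 of 64):
  (v2,v7,v3) [--+] → (1.64063, 0.194996, 0.3801)–(1.7214, 0, 0.3801)  len=0.2111
  (v3,v7,v8) [+-+] → (1.64063, 0.194996, 0.3801)–(1.2172, 1.2172, 0.3801)  len=1.1064
  (v7,v11,v8) [--+] → (1.0222, 1.29797, 0.3801)–(1.2172, 1.2172, 0.3801)  len=0.2111
  (v8,v11,v12) [+-+] → (1.0222, 1.29797, 0.3801)–(0, 1.7214, 0.3801)  len=1.1064
  (v11,v15,v12) [--+] → (-0.194996, 1.64063, 0.3801)–(0, 1.7214, 0.3801)  len=0.2111
  (v12,v15,v16) [+-+] → (-0.194996, 1.64063, 0.3801)–(-1.2172, 1.2172, 0.3801)  len=1.1064
  (v15,v19,v16) [--+] → (-1.29797, 1.0222, 0.3801)–(-1.2172, 1.2172, 0.3801)  len=0.2111
  (v16,v19,v20) [+-+] → (-1.29797, 1.0222, 0.3801)–(-1.7214, 0, 0.3801)  len=1.1064
  (v19,v23,v20) [--+] → (-1.64063, -0.194996, 0.3801)–(-1.7214, 0, 0.3801)  len=0.2111
  (v20,v23,v24) [+-+] → (-1.64063, -0.194996, 0.3801)–(-1.2172, -1.2172, 0.3801)  len=1.1064
  (v23,v27,v24) [--+] → (-1.0222, -1.29797, 0.3801)–(-1.2172, -1.2172, 0.3801)  len=0.2111
  (v24,v27,v28) [+-+] → (-1.0222, -1.29797, 0.3801)–(0, -1.7214, 0.3801)  len=1.1064
  (v27,v31,v28) [--+] → (0.194996, -1.64063, 0.3801)–(0, -1.7214, 0.3801)  len=0.2111
  (v28,v31,v32) [+-+] → (0.194996, -1.64063, 0.3801)–(1.2172, -1.2172, 0.3801)  len=1.1064
  (v31,v2,v32) [--+] → (1.29797, -1.0222, 0.3801)–(1.2172, -1.2172, 0.3801)  len=0.2111
  (v32,v2,v3) [+-+] → (1.29797, -1.0222, 0.3801)–(1.7214, 0, 0.3801)  len=1.1064

Chained into 1 loop(s):
  loop 1: 16 segments, perimeter = 10.5400
Total perimeter = 10.540


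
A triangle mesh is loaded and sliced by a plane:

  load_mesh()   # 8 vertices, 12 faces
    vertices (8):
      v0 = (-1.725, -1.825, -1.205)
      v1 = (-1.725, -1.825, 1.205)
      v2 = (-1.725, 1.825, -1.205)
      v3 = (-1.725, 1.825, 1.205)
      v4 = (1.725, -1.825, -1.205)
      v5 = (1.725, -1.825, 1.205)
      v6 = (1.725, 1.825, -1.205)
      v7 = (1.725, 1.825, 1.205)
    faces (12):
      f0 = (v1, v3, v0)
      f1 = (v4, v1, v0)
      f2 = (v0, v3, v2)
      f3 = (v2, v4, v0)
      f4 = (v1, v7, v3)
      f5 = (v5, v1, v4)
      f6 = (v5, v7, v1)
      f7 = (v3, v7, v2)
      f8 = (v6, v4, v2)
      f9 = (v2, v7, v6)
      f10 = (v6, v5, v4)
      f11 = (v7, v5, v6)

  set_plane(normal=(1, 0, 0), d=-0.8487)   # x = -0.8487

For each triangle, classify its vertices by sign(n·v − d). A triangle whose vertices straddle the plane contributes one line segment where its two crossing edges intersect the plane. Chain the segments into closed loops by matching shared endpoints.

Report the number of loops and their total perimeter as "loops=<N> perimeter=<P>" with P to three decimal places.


loops=1 perimeter=12.120

Straddling triangles (8 of 12):
  (v4,v1,v0) [+--] → (-0.8487, -1.825, 0.59286)–(-0.8487, -1.825, -1.205)  len=1.7979
  (v2,v4,v0) [-+-] → (-0.8487, 0.8979, -1.205)–(-0.8487, -1.825, -1.205)  len=2.7229
  (v1,v7,v3) [-+-] → (-0.8487, -0.8979, 1.205)–(-0.8487, 1.825, 1.205)  len=2.7229
  (v5,v1,v4) [+-+] → (-0.8487, -1.825, 1.205)–(-0.8487, -1.825, 0.59286)  len=0.6121
  (v5,v7,v1) [++-] → (-0.8487, -0.8979, 1.205)–(-0.8487, -1.825, 1.205)  len=0.9271
  (v3,v7,v2) [-+-] → (-0.8487, 1.825, 1.205)–(-0.8487, 1.825, -0.59286)  len=1.7979
  (v6,v4,v2) [++-] → (-0.8487, 0.8979, -1.205)–(-0.8487, 1.825, -1.205)  len=0.9271
  (v2,v7,v6) [-++] → (-0.8487, 1.825, -0.59286)–(-0.8487, 1.825, -1.205)  len=0.6121

Chained into 1 loop(s):
  loop 1: 8 segments, perimeter = 12.1200
Total perimeter = 12.120


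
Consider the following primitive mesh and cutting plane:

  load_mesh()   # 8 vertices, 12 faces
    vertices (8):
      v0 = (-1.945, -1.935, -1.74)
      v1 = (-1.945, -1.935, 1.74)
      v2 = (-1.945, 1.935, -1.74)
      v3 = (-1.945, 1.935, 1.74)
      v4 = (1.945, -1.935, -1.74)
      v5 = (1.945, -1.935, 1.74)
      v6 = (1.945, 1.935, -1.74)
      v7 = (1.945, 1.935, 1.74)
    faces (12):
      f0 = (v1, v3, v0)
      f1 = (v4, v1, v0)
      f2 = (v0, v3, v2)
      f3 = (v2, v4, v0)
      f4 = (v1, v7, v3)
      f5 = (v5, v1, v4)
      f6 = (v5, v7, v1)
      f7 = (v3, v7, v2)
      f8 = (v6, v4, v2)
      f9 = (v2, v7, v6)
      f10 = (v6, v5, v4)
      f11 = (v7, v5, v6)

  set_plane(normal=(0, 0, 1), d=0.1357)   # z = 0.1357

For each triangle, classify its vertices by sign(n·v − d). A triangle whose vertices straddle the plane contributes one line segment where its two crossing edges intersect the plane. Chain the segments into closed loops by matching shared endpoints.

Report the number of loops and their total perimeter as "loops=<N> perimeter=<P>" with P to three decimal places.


Straddling triangles (8 of 12):
  (v1,v3,v0) [++-] → (-1.945, 0.150908, 0.1357)–(-1.945, -1.935, 0.1357)  len=2.0859
  (v4,v1,v0) [-+-] → (-0.151688, -1.935, 0.1357)–(-1.945, -1.935, 0.1357)  len=1.7933
  (v0,v3,v2) [-+-] → (-1.945, 0.150908, 0.1357)–(-1.945, 1.935, 0.1357)  len=1.7841
  (v5,v1,v4) [++-] → (-0.151688, -1.935, 0.1357)–(1.945, -1.935, 0.1357)  len=2.0967
  (v3,v7,v2) [++-] → (0.151688, 1.935, 0.1357)–(-1.945, 1.935, 0.1357)  len=2.0967
  (v2,v7,v6) [-+-] → (0.151688, 1.935, 0.1357)–(1.945, 1.935, 0.1357)  len=1.7933
  (v6,v5,v4) [-+-] → (1.945, -0.150908, 0.1357)–(1.945, -1.935, 0.1357)  len=1.7841
  (v7,v5,v6) [++-] → (1.945, -0.150908, 0.1357)–(1.945, 1.935, 0.1357)  len=2.0859

Chained into 1 loop(s):
  loop 1: 8 segments, perimeter = 15.5200
Total perimeter = 15.520

loops=1 perimeter=15.520


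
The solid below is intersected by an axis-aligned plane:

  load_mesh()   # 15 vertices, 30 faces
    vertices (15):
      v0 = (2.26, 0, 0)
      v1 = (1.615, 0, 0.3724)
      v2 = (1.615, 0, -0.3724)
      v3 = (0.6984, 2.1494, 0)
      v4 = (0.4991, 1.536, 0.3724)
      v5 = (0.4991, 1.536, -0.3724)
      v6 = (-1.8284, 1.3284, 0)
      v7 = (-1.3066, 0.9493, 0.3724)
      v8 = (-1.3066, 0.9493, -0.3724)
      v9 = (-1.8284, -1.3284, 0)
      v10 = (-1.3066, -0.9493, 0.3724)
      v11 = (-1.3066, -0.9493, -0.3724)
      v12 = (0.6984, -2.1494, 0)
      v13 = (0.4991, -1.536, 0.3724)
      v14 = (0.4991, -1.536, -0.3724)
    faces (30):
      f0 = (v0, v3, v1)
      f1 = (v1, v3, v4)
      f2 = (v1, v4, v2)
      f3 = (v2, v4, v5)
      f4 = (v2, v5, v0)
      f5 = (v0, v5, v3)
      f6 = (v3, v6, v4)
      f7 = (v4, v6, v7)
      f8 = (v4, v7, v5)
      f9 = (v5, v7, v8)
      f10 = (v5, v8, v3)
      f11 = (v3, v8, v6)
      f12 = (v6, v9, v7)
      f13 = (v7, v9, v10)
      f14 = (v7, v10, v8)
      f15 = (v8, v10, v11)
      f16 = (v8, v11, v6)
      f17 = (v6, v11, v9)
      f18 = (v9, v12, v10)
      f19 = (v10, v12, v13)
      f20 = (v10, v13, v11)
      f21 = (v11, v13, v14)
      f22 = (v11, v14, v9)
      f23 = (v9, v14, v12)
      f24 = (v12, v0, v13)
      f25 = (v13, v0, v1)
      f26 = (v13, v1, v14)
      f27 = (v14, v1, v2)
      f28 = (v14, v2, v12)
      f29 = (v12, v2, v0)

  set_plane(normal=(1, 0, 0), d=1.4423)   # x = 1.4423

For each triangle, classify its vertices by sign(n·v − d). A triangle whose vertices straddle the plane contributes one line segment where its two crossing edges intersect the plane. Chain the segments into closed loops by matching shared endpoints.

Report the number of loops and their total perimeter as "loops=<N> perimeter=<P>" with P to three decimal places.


Straddling triangles (12 of 30):
  (v0,v3,v1) [+-+] → (1.4423, 1.12549, 0)–(1.4423, 0.404976, 0.302235)  len=0.7813
  (v1,v3,v4) [+--] → (1.4423, 0.404976, 0.302235)–(1.4423, 0.237716, 0.3724)  len=0.1814
  (v1,v4,v2) [+-+] → (1.4423, 0.237716, 0.3724)–(1.4423, 0.237716, -0.257133)  len=0.6295
  (v2,v4,v5) [+--] → (1.4423, 0.237716, -0.257133)–(1.4423, 0.237716, -0.3724)  len=0.1153
  (v2,v5,v0) [+-+] → (1.4423, 0.237716, -0.3724)–(1.4423, 0.713264, -0.172929)  len=0.5157
  (v0,v5,v3) [+--] → (1.4423, 0.713264, -0.172929)–(1.4423, 1.12549, 0)  len=0.4470
  (v12,v0,v13) [-+-] → (1.4423, -1.12549, 0)–(1.4423, -0.713264, 0.172929)  len=0.4470
  (v13,v0,v1) [-++] → (1.4423, -0.713264, 0.172929)–(1.4423, -0.237716, 0.3724)  len=0.5157
  (v13,v1,v14) [-+-] → (1.4423, -0.237716, 0.3724)–(1.4423, -0.237716, 0.257133)  len=0.1153
  (v14,v1,v2) [-++] → (1.4423, -0.237716, 0.257133)–(1.4423, -0.237716, -0.3724)  len=0.6295
  (v14,v2,v12) [-+-] → (1.4423, -0.237716, -0.3724)–(1.4423, -0.404976, -0.302235)  len=0.1814
  (v12,v2,v0) [-++] → (1.4423, -0.404976, -0.302235)–(1.4423, -1.12549, 0)  len=0.7813

Chained into 2 loop(s):
  loop 1: 6 segments, perimeter = 2.6702
  loop 2: 6 segments, perimeter = 2.6702
Total perimeter = 5.340

loops=2 perimeter=5.340


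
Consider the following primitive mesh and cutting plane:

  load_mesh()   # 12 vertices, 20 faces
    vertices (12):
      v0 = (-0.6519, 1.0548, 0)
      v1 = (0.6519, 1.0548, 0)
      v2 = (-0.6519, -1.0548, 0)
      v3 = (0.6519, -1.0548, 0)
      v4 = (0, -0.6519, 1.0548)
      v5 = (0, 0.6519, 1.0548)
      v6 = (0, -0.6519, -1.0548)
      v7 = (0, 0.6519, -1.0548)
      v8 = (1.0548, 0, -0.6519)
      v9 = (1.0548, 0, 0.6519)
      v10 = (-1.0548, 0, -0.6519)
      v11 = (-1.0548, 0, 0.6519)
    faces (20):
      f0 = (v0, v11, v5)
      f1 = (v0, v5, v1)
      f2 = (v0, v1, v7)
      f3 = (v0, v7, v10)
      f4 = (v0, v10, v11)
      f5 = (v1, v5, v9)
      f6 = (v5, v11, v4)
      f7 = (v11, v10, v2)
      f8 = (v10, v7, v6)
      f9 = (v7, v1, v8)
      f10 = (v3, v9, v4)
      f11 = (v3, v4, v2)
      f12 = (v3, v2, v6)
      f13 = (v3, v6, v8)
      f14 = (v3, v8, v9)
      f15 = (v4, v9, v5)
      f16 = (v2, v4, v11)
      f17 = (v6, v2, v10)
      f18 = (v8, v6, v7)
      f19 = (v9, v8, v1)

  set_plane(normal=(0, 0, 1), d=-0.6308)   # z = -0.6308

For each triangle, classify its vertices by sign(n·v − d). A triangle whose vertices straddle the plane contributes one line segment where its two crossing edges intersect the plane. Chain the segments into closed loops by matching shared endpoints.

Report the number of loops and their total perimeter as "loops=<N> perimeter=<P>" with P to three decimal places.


Straddling triangles (10 of 20):
  (v0,v1,v7) [++-] → (0.262046, 0.813854, -0.6308)–(-0.262046, 0.813854, -0.6308)  len=0.5241
  (v0,v7,v10) [+--] → (-0.262046, 0.813854, -0.6308)–(-1.04176, 0.0341406, -0.6308)  len=1.1027
  (v0,v10,v11) [+-+] → (-1.04176, 0.0341406, -0.6308)–(-1.0548, 0, -0.6308)  len=0.0365
  (v11,v10,v2) [+-+] → (-1.0548, 0, -0.6308)–(-1.04176, -0.0341406, -0.6308)  len=0.0365
  (v7,v1,v8) [-+-] → (0.262046, 0.813854, -0.6308)–(1.04176, 0.0341406, -0.6308)  len=1.1027
  (v3,v2,v6) [++-] → (-0.262046, -0.813854, -0.6308)–(0.262046, -0.813854, -0.6308)  len=0.5241
  (v3,v6,v8) [+--] → (0.262046, -0.813854, -0.6308)–(1.04176, -0.0341406, -0.6308)  len=1.1027
  (v3,v8,v9) [+-+] → (1.04176, -0.0341406, -0.6308)–(1.0548, 0, -0.6308)  len=0.0365
  (v6,v2,v10) [-+-] → (-0.262046, -0.813854, -0.6308)–(-1.04176, -0.0341406, -0.6308)  len=1.1027
  (v9,v8,v1) [+-+] → (1.0548, 0, -0.6308)–(1.04176, 0.0341406, -0.6308)  len=0.0365

Chained into 1 loop(s):
  loop 1: 10 segments, perimeter = 5.6051
Total perimeter = 5.605

loops=1 perimeter=5.605
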